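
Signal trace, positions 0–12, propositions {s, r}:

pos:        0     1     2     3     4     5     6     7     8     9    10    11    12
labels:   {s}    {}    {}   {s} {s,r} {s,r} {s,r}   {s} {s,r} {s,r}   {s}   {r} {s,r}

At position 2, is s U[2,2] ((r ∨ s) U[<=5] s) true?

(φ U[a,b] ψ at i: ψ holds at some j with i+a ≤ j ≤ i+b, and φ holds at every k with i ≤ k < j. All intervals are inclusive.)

Need some j in [4,4] with ((r ∨ s) U[<=5] s), and s at every k in [2,j-1].
  j=4: ((r ∨ s) U[<=5] s) holds, but s fails at k=2 → not this j.
No j in the window works → until fails.

No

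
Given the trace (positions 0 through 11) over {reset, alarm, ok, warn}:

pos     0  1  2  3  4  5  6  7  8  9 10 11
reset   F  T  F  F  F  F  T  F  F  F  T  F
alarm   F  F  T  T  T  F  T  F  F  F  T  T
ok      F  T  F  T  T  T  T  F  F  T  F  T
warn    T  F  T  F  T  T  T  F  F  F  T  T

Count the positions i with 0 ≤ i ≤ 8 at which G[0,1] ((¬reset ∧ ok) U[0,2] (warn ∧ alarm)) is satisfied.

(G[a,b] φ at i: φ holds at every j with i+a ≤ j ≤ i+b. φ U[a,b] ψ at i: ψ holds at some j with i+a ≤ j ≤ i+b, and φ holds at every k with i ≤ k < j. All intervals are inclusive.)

Evaluate at each i in [0,8]:
  i=0: ✗ (fails at j=0)
  i=1: ✗ (fails at j=1)
  i=2: ✓ (all of [2,3])
  i=3: ✓ (all of [3,4])
  i=4: ✓ (all of [4,5])
  i=5: ✓ (all of [5,6])
  i=6: ✗ (fails at j=7)
  i=7: ✗ (fails at j=7)
  i=8: ✗ (fails at j=8)
Positions where it holds: {2, 3, 4, 5} → 4.

4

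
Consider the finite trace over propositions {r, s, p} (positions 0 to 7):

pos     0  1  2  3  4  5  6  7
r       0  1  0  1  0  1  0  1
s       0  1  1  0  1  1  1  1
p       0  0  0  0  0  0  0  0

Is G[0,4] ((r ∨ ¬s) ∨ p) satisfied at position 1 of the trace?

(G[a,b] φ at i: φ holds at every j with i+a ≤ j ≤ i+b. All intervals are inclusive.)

Check ((r ∨ ¬s) ∨ p) at every j in [1,5]:
  j=1: true
  j=2: false
  j=3: true
  j=4: false
  j=5: true
Fails at j=2 → formula fails.

No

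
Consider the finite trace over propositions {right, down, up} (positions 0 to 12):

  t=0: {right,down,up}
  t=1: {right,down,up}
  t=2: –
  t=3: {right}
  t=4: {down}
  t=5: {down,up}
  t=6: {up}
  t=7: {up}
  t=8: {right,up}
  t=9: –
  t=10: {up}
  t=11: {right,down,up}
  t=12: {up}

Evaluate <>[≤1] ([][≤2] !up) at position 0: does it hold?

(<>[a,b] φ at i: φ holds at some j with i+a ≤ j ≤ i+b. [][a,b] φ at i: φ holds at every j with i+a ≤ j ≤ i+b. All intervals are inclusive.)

False

Check [][≤2] !up at each j in [0,1]:
  j=0: fails at 0
  j=1: fails at 1
No position in the window satisfies it → formula fails.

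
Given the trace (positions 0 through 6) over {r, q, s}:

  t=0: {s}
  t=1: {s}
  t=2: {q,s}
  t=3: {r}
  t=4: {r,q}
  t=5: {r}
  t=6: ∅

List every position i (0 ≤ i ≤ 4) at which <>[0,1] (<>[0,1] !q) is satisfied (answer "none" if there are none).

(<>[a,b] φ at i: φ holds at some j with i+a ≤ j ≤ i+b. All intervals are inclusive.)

0, 1, 2, 3, 4

Evaluate at each i in [0,4]:
  i=0: ✓ (witness j=0)
  i=1: ✓ (witness j=1)
  i=2: ✓ (witness j=2)
  i=3: ✓ (witness j=3)
  i=4: ✓ (witness j=4)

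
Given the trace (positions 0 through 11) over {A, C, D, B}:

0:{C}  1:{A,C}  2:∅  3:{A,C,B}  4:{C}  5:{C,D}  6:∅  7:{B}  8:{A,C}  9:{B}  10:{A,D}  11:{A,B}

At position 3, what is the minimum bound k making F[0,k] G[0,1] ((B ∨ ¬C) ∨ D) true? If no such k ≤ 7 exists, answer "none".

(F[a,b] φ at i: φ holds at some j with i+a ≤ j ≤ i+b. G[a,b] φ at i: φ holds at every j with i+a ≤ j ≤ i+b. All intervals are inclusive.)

Scan j = 3,4,… for G[0,1] ((B ∨ ¬C) ∨ D):
  j=3: fails
  j=4: fails
  j=5: holds
First hit at j=5, so smallest k = 5-3 = 2.

2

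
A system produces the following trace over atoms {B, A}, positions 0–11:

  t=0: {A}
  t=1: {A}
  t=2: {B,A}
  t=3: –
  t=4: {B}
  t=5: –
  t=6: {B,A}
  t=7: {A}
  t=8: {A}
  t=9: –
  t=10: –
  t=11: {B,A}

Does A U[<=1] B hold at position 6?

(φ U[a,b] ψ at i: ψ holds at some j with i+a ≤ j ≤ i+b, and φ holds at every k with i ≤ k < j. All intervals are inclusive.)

Need some j in [6,7] with B, and A at every k in [6,j-1].
  j=6: B holds; no prefix to check → satisfied.

True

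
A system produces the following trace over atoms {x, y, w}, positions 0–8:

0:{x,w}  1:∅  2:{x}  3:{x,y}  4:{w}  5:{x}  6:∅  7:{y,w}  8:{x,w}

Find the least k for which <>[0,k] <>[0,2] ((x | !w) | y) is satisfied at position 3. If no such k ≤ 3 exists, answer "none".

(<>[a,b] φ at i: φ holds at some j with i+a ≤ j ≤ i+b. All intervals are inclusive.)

Scan j = 3,4,… for <>[0,2] ((x | !w) | y):
  j=3: holds
First hit at j=3, so smallest k = 3-3 = 0.

0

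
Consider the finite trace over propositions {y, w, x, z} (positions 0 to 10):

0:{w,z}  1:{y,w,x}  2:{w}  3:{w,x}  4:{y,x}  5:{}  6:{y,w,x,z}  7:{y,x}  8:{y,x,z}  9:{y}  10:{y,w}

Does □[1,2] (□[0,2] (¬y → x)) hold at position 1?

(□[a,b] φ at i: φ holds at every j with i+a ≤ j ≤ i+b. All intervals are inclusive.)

Check □[0,2] (¬y → x) at every j in [2,3]:
  j=2: fails at 2
  j=3: fails at 5
Fails at j=2 → formula fails.

Does not hold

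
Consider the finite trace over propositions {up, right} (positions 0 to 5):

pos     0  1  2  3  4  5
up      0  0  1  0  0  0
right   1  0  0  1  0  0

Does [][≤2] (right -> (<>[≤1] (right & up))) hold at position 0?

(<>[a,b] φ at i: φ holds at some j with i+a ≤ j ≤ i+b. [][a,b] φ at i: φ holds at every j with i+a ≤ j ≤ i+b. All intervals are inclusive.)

Does not hold

Check (right -> (<>[≤1] (right & up))) at every j in [0,2]:
  j=0: antecedent true; consequent fails (none in [0,1]) → ✗
  j=1: antecedent false → ✓
  j=2: antecedent false → ✓
Fails at j=0 → formula fails.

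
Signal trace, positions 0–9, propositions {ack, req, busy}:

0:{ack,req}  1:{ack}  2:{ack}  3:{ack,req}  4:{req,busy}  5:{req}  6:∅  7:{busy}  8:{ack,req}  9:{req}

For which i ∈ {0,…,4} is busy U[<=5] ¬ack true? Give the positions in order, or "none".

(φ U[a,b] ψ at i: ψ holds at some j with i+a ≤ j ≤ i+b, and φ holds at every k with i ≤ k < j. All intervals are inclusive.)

Evaluate at each i in [0,4]:
  i=0: ✗ (lhs fails at k=0 before rhs at j=4)
  i=1: ✗ (lhs fails at k=1 before rhs at j=4)
  i=2: ✗ (lhs fails at k=2 before rhs at j=4)
  i=3: ✗ (lhs fails at k=3 before rhs at j=4)
  i=4: ✓ (rhs at j=4)

4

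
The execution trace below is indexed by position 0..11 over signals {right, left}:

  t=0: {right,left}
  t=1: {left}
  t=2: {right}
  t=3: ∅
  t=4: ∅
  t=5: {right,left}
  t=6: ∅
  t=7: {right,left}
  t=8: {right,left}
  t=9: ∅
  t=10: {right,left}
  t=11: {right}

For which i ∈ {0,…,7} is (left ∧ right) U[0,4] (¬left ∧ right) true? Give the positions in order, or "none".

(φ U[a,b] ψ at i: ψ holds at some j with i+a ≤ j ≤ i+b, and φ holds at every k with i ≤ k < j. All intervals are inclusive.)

Evaluate at each i in [0,7]:
  i=0: ✗ (lhs fails at k=1 before rhs at j=2)
  i=1: ✗ (lhs fails at k=1 before rhs at j=2)
  i=2: ✓ (rhs at j=2)
  i=3: ✗ (no rhs in [3,7])
  i=4: ✗ (no rhs in [4,8])
  i=5: ✗ (no rhs in [5,9])
  i=6: ✗ (no rhs in [6,10])
  i=7: ✗ (lhs fails at k=9 before rhs at j=11)

2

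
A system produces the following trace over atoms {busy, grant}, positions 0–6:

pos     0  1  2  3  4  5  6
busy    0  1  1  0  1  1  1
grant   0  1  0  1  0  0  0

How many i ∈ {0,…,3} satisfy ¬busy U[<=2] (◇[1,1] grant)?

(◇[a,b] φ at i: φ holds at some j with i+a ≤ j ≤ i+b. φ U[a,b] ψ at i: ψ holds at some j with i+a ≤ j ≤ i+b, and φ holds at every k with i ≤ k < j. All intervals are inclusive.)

Evaluate at each i in [0,3]:
  i=0: ✓ (rhs at j=0)
  i=1: ✗ (lhs fails at k=1 before rhs at j=2)
  i=2: ✓ (rhs at j=2)
  i=3: ✗ (no rhs in [3,5])
Positions where it holds: {0, 2} → 2.

2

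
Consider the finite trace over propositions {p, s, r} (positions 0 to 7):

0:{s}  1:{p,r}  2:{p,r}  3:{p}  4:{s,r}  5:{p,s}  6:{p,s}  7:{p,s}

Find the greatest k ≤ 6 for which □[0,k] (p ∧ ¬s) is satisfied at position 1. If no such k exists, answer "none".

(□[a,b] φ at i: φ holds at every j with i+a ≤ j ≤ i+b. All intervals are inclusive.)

2

(p ∧ ¬s) must hold from j=1 onward; find where it first fails.
  j=1: holds
  j=2: holds
  j=3: holds
  j=4: fails
Holds on [1,3], so largest k = 2.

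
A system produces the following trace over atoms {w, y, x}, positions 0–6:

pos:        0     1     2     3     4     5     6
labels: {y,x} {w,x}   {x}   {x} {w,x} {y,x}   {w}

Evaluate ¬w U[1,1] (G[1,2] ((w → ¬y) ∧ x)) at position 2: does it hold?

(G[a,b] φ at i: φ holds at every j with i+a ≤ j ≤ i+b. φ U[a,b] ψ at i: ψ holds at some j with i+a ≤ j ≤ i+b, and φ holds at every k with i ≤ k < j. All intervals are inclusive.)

True

Need some j in [3,3] with G[1,2] ((w → ¬y) ∧ x), and ¬w at every k in [2,j-1].
  j=3: G[1,2] ((w → ¬y) ∧ x) holds; ¬w holds at every k in [2,2] → satisfied.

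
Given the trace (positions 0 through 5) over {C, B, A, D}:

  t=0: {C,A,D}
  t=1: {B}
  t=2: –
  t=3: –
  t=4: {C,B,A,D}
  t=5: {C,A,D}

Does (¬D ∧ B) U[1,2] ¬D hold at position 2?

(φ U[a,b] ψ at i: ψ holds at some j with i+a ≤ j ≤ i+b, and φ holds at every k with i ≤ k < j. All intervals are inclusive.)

Does not hold

Need some j in [3,4] with ¬D, and (¬D ∧ B) at every k in [2,j-1].
  j=3: ¬D holds, but (¬D ∧ B) fails at k=2 → not this j.
  j=4: ¬D false.
No j in the window works → until fails.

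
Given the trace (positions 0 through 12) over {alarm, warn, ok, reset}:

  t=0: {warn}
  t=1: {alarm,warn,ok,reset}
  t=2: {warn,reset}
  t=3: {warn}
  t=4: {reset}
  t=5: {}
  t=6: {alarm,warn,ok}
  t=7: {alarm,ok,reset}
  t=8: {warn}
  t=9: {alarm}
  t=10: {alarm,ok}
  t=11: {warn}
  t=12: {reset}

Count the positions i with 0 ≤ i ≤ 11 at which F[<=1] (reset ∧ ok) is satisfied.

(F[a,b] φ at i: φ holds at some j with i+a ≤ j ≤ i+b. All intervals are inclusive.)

4

Evaluate at each i in [0,11]:
  i=0: ✓ (witness j=1)
  i=1: ✓ (witness j=1)
  i=2: ✗ (none in [2,3])
  i=3: ✗ (none in [3,4])
  i=4: ✗ (none in [4,5])
  i=5: ✗ (none in [5,6])
  i=6: ✓ (witness j=7)
  i=7: ✓ (witness j=7)
  i=8: ✗ (none in [8,9])
  i=9: ✗ (none in [9,10])
  i=10: ✗ (none in [10,11])
  i=11: ✗ (none in [11,12])
Positions where it holds: {0, 1, 6, 7} → 4.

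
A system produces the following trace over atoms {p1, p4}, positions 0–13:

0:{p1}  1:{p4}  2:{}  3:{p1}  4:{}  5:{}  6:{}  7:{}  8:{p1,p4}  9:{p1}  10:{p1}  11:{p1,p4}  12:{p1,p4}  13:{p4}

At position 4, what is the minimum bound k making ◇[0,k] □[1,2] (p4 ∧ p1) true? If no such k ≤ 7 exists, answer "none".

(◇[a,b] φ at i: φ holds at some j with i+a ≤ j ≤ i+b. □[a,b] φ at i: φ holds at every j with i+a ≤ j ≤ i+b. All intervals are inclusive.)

Scan j = 4,5,… for □[1,2] (p4 ∧ p1):
  j=4: fails
  j=5: fails
  j=6: fails
  j=7: fails
  j=8: fails
  j=9: fails
  j=10: holds
First hit at j=10, so smallest k = 10-4 = 6.

6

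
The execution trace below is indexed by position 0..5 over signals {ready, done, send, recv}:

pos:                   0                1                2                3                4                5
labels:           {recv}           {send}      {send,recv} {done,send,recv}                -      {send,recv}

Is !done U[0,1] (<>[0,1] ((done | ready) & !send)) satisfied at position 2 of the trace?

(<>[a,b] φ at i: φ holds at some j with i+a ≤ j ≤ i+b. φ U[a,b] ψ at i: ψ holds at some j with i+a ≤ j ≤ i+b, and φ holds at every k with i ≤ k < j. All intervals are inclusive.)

No

Need some j in [2,3] with <>[0,1] ((done | ready) & !send), and !done at every k in [2,j-1].
  j=2: <>[0,1] ((done | ready) & !send) — fails (none in [2,3]).
  j=3: <>[0,1] ((done | ready) & !send) — fails (none in [3,4]).
No j in the window works → until fails.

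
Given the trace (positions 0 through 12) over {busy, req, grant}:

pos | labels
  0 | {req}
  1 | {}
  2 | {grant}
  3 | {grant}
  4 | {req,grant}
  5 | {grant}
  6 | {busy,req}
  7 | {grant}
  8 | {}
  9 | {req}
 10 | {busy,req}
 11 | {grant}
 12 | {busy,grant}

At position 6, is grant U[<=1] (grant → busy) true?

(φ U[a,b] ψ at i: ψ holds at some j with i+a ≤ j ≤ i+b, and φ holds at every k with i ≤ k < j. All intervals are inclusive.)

Need some j in [6,7] with (grant → busy), and grant at every k in [6,j-1].
  j=6: (grant → busy) holds; no prefix to check → satisfied.

Yes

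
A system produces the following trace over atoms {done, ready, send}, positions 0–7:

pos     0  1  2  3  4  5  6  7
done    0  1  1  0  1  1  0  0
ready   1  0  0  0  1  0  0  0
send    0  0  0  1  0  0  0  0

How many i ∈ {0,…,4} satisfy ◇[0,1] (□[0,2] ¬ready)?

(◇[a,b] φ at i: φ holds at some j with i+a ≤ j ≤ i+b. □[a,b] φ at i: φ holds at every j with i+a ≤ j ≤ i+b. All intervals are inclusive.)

Evaluate at each i in [0,4]:
  i=0: ✓ (witness j=1)
  i=1: ✓ (witness j=1)
  i=2: ✗ (none in [2,3])
  i=3: ✗ (none in [3,4])
  i=4: ✓ (witness j=5)
Positions where it holds: {0, 1, 4} → 3.

3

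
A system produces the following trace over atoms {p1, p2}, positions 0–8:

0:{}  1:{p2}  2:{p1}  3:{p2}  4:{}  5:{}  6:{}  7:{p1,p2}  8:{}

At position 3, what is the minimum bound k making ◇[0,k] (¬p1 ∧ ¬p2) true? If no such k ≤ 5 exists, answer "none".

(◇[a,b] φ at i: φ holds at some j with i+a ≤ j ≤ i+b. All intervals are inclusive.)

1

Scan j = 3,4,… for (¬p1 ∧ ¬p2):
  j=3: fails
  j=4: holds
First hit at j=4, so smallest k = 4-3 = 1.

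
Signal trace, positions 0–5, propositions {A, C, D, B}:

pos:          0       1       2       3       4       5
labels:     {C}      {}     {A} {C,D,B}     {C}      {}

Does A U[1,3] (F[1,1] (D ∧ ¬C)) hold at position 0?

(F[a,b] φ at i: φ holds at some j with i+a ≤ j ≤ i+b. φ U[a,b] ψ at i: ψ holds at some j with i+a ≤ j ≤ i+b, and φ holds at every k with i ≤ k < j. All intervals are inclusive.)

False

Need some j in [1,3] with F[1,1] (D ∧ ¬C), and A at every k in [0,j-1].
  j=1: F[1,1] (D ∧ ¬C) — fails (none in [2,2]).
  j=2: F[1,1] (D ∧ ¬C) — fails (none in [3,3]).
  j=3: F[1,1] (D ∧ ¬C) — fails (none in [4,4]).
No j in the window works → until fails.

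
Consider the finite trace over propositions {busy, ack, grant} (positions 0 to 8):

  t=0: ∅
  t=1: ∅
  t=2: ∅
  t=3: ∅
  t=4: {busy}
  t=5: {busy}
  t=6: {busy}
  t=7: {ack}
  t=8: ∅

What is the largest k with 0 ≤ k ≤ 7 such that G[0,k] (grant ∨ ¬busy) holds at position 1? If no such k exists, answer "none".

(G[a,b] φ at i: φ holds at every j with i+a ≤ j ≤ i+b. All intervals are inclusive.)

2

(grant ∨ ¬busy) must hold from j=1 onward; find where it first fails.
  j=1: holds
  j=2: holds
  j=3: holds
  j=4: fails
Holds on [1,3], so largest k = 2.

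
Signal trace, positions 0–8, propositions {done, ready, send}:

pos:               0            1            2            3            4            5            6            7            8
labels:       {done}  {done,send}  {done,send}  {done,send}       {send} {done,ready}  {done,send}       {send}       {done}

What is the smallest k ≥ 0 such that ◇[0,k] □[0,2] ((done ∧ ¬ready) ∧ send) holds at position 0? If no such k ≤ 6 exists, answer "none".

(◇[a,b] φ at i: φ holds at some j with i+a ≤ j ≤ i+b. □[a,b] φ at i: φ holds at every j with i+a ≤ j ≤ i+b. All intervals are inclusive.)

1

Scan j = 0,1,… for □[0,2] ((done ∧ ¬ready) ∧ send):
  j=0: fails
  j=1: holds
First hit at j=1, so smallest k = 1-0 = 1.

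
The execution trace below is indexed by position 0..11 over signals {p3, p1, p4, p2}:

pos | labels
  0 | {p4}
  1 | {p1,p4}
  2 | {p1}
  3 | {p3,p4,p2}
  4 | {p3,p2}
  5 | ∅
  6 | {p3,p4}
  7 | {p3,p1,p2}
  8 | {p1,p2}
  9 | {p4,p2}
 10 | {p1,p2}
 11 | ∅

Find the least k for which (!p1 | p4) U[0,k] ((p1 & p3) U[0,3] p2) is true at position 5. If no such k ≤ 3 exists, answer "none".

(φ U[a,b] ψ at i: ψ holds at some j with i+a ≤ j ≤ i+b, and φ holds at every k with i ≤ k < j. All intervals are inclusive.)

Need earliest j ≥ 5 with ((p1 & p3) U[0,3] p2), and (!p1 | p4) at every k in [5,j-1].
  j=5: rhs fails.
  j=6: rhs fails.
  j=7: rhs holds; lhs holds on [5,6]. k = 2.

2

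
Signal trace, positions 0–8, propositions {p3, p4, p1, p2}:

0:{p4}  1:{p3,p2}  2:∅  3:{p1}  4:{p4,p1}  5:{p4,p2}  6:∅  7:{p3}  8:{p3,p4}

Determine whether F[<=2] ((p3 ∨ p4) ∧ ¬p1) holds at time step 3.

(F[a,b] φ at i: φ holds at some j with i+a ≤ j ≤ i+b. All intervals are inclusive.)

Check ((p3 ∨ p4) ∧ ¬p1) at each j in [3,5]:
  j=3: false
  j=4: false
  j=5: true
Found at j=5 → formula holds.

Holds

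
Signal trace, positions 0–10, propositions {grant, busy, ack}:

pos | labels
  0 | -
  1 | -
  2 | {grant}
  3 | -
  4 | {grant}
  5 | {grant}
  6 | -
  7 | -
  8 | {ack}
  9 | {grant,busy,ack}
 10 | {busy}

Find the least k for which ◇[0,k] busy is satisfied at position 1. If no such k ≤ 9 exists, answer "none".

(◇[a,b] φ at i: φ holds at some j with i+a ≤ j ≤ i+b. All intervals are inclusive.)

Scan j = 1,2,… for busy:
  j=1: fails
  j=2: fails
  j=3: fails
  j=4: fails
  j=5: fails
  j=6: fails
  j=7: fails
  j=8: fails
  j=9: holds
First hit at j=9, so smallest k = 9-1 = 8.

8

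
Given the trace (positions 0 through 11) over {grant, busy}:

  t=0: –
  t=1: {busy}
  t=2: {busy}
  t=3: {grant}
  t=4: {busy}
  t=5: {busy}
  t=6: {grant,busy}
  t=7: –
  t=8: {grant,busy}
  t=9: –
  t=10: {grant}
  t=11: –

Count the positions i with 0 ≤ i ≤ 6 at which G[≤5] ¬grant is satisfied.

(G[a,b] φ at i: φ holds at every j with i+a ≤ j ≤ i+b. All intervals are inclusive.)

Evaluate at each i in [0,6]:
  i=0: ✗ (fails at j=3)
  i=1: ✗ (fails at j=3)
  i=2: ✗ (fails at j=3)
  i=3: ✗ (fails at j=3)
  i=4: ✗ (fails at j=6)
  i=5: ✗ (fails at j=6)
  i=6: ✗ (fails at j=6)
Positions where it holds: {} → 0.

0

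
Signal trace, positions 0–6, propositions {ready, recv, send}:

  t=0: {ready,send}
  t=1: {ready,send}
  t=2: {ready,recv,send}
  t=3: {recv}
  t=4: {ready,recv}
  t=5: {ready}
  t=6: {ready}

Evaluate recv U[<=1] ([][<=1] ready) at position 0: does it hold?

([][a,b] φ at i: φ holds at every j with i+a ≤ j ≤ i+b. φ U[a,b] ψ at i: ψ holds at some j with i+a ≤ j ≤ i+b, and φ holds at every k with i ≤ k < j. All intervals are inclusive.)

Need some j in [0,1] with [][<=1] ready, and recv at every k in [0,j-1].
  j=0: [][<=1] ready holds; no prefix to check → satisfied.

Holds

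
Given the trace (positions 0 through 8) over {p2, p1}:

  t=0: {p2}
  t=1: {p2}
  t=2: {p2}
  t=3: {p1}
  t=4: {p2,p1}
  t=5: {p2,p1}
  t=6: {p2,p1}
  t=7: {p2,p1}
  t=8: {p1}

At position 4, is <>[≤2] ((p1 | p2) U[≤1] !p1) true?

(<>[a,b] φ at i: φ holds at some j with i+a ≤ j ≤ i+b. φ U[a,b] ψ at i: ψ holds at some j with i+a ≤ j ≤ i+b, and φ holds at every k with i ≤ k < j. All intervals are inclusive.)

No

Check ((p1 | p2) U[≤1] !p1) at each j in [4,6]:
  j=4: fails
  j=5: fails
  j=6: fails
No position in the window satisfies it → formula fails.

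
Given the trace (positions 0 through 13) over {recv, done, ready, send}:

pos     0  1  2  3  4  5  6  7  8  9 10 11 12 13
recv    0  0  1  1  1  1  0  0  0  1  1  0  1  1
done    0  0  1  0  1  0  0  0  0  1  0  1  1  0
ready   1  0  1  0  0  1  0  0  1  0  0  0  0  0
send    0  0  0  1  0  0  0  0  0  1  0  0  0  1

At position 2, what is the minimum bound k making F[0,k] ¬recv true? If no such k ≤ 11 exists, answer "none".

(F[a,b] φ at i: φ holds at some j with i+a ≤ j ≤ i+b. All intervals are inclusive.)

4

Scan j = 2,3,… for ¬recv:
  j=2: fails
  j=3: fails
  j=4: fails
  j=5: fails
  j=6: holds
First hit at j=6, so smallest k = 6-2 = 4.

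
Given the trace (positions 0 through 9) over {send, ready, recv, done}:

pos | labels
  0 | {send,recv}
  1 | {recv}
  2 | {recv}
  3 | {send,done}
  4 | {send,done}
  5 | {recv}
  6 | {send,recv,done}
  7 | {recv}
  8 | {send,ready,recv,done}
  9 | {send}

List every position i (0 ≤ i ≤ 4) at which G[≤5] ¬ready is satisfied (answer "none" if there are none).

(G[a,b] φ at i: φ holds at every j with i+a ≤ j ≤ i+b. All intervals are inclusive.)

Evaluate at each i in [0,4]:
  i=0: ✓ (all of [0,5])
  i=1: ✓ (all of [1,6])
  i=2: ✓ (all of [2,7])
  i=3: ✗ (fails at j=8)
  i=4: ✗ (fails at j=8)

0, 1, 2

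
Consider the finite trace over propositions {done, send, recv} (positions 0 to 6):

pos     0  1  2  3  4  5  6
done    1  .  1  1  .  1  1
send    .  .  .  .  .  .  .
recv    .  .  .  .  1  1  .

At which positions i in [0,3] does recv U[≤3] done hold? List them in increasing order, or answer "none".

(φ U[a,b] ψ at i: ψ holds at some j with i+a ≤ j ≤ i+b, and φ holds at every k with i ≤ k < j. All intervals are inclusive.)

Evaluate at each i in [0,3]:
  i=0: ✓ (rhs at j=0)
  i=1: ✗ (lhs fails at k=1 before rhs at j=2)
  i=2: ✓ (rhs at j=2)
  i=3: ✓ (rhs at j=3)

0, 2, 3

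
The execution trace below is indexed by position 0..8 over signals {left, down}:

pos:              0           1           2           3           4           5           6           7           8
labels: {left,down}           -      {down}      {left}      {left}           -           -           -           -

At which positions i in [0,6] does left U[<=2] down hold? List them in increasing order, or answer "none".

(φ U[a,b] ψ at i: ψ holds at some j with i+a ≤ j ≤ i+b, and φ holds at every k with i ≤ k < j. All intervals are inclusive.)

0, 2

Evaluate at each i in [0,6]:
  i=0: ✓ (rhs at j=0)
  i=1: ✗ (lhs fails at k=1 before rhs at j=2)
  i=2: ✓ (rhs at j=2)
  i=3: ✗ (no rhs in [3,5])
  i=4: ✗ (no rhs in [4,6])
  i=5: ✗ (no rhs in [5,7])
  i=6: ✗ (no rhs in [6,8])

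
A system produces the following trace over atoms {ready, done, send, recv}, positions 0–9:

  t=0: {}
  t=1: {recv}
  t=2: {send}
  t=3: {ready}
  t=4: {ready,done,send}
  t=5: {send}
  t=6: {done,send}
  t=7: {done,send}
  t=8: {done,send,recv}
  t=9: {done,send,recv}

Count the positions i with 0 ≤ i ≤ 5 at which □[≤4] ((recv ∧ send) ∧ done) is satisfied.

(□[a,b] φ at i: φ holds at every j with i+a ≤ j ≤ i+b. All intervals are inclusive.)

Evaluate at each i in [0,5]:
  i=0: ✗ (fails at j=0)
  i=1: ✗ (fails at j=1)
  i=2: ✗ (fails at j=2)
  i=3: ✗ (fails at j=3)
  i=4: ✗ (fails at j=4)
  i=5: ✗ (fails at j=5)
Positions where it holds: {} → 0.

0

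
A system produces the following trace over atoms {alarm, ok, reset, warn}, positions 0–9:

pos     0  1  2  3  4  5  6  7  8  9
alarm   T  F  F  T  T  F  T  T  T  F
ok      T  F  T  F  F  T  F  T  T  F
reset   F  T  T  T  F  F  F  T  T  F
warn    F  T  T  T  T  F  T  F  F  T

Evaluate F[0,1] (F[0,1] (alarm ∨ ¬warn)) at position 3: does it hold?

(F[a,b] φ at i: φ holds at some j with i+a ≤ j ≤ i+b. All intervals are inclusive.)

Holds

Check F[0,1] (alarm ∨ ¬warn) at each j in [3,4]:
  j=3: holds (witness at 3)
  j=4: holds (witness at 4)
Found at j=3 → formula holds.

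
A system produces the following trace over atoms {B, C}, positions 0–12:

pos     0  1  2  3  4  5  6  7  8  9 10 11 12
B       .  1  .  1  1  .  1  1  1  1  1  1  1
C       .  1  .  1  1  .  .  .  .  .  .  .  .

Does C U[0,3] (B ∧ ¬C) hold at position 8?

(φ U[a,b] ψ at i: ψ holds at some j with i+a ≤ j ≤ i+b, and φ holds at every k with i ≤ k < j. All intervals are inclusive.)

Holds

Need some j in [8,11] with (B ∧ ¬C), and C at every k in [8,j-1].
  j=8: (B ∧ ¬C) holds; no prefix to check → satisfied.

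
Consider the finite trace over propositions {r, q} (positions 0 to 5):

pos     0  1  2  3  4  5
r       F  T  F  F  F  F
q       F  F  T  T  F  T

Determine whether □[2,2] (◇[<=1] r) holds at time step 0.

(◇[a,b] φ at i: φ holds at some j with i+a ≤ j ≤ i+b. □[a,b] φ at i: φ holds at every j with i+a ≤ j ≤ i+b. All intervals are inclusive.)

Check ◇[<=1] r at every j in [2,2]:
  j=2: fails (none in [2,3])
Fails at j=2 → formula fails.

Does not hold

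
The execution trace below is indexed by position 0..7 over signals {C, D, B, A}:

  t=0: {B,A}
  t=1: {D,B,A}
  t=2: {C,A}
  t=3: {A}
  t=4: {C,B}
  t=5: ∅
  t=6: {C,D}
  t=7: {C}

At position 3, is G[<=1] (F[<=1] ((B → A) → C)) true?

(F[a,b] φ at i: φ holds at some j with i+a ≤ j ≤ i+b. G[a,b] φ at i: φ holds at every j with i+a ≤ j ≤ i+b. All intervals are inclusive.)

Check F[<=1] ((B → A) → C) at every j in [3,4]:
  j=3: holds (witness at 4)
  j=4: holds (witness at 4)
All positions satisfy it → formula holds.

Yes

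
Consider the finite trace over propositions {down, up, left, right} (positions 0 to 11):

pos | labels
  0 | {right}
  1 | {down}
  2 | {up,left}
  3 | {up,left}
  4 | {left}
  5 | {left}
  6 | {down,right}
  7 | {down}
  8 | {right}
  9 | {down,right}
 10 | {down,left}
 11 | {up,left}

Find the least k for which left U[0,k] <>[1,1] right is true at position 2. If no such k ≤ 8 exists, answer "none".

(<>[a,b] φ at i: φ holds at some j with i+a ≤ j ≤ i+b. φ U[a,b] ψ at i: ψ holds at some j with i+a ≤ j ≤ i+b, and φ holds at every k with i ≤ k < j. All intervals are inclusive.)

3

Need earliest j ≥ 2 with <>[1,1] right, and left at every k in [2,j-1].
  j=2: rhs fails.
  j=3: rhs fails.
  j=4: rhs fails.
  j=5: rhs holds; lhs holds on [2,4]. k = 3.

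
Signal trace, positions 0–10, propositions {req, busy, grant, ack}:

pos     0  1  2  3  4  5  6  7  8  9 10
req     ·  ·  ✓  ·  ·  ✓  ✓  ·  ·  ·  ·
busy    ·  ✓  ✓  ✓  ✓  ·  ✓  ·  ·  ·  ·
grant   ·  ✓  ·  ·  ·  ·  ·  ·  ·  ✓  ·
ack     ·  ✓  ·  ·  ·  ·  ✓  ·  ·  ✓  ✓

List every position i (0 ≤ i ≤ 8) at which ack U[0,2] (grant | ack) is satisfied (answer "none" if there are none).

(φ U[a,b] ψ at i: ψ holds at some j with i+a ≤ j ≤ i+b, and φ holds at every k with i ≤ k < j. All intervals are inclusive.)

Evaluate at each i in [0,8]:
  i=0: ✗ (lhs fails at k=0 before rhs at j=1)
  i=1: ✓ (rhs at j=1)
  i=2: ✗ (no rhs in [2,4])
  i=3: ✗ (no rhs in [3,5])
  i=4: ✗ (lhs fails at k=4 before rhs at j=6)
  i=5: ✗ (lhs fails at k=5 before rhs at j=6)
  i=6: ✓ (rhs at j=6)
  i=7: ✗ (lhs fails at k=7 before rhs at j=9)
  i=8: ✗ (lhs fails at k=8 before rhs at j=9)

1, 6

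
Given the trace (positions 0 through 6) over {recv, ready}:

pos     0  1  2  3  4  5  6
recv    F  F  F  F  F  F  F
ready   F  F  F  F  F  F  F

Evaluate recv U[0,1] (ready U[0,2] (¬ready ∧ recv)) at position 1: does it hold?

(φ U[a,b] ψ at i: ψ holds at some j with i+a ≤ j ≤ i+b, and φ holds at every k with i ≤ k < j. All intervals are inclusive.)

No

Need some j in [1,2] with (ready U[0,2] (¬ready ∧ recv)), and recv at every k in [1,j-1].
  j=1: (ready U[0,2] (¬ready ∧ recv)) — fails.
  j=2: (ready U[0,2] (¬ready ∧ recv)) — fails.
No j in the window works → until fails.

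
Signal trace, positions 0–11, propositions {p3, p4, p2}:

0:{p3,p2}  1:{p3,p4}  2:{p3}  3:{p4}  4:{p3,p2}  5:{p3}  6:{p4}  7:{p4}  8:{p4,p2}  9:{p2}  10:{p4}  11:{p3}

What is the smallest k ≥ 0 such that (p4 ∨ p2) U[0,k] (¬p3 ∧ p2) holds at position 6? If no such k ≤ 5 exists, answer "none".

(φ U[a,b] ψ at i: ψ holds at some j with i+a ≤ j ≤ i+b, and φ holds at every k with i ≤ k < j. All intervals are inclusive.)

2

Need earliest j ≥ 6 with (¬p3 ∧ p2), and (p4 ∨ p2) at every k in [6,j-1].
  j=6: rhs fails.
  j=7: rhs fails.
  j=8: rhs holds; lhs holds on [6,7]. k = 2.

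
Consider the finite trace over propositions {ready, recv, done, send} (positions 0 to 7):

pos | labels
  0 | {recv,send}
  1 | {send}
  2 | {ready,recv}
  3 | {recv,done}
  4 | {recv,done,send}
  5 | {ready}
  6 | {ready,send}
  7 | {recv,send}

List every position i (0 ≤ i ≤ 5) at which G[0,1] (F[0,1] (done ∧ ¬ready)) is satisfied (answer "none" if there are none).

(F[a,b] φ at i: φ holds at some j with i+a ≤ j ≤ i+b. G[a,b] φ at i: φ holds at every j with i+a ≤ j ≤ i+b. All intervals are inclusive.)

Evaluate at each i in [0,5]:
  i=0: ✗ (fails at j=0)
  i=1: ✗ (fails at j=1)
  i=2: ✓ (all of [2,3])
  i=3: ✓ (all of [3,4])
  i=4: ✗ (fails at j=5)
  i=5: ✗ (fails at j=5)

2, 3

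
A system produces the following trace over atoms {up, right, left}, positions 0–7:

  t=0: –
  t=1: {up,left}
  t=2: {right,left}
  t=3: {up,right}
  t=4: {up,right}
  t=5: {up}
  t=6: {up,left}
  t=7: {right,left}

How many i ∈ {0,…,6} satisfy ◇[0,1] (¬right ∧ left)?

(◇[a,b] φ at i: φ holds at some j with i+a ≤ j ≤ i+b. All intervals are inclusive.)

4

Evaluate at each i in [0,6]:
  i=0: ✓ (witness j=1)
  i=1: ✓ (witness j=1)
  i=2: ✗ (none in [2,3])
  i=3: ✗ (none in [3,4])
  i=4: ✗ (none in [4,5])
  i=5: ✓ (witness j=6)
  i=6: ✓ (witness j=6)
Positions where it holds: {0, 1, 5, 6} → 4.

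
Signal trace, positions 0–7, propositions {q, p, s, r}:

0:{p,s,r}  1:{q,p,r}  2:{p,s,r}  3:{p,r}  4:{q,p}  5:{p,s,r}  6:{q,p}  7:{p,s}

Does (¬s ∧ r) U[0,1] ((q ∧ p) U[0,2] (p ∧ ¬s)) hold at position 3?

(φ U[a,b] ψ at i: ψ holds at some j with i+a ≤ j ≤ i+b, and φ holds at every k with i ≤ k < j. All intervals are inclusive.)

Need some j in [3,4] with ((q ∧ p) U[0,2] (p ∧ ¬s)), and (¬s ∧ r) at every k in [3,j-1].
  j=3: ((q ∧ p) U[0,2] (p ∧ ¬s)) holds; no prefix to check → satisfied.

Holds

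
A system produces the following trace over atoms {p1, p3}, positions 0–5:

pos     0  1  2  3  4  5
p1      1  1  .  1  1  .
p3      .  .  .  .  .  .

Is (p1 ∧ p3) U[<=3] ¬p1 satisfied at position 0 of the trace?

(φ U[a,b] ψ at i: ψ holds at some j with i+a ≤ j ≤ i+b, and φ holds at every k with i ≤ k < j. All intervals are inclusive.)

Does not hold

Need some j in [0,3] with ¬p1, and (p1 ∧ p3) at every k in [0,j-1].
  j=0: ¬p1 false.
  j=1: ¬p1 false.
  j=2: ¬p1 holds, but (p1 ∧ p3) fails at k=0 → not this j.
  j=3: ¬p1 false.
No j in the window works → until fails.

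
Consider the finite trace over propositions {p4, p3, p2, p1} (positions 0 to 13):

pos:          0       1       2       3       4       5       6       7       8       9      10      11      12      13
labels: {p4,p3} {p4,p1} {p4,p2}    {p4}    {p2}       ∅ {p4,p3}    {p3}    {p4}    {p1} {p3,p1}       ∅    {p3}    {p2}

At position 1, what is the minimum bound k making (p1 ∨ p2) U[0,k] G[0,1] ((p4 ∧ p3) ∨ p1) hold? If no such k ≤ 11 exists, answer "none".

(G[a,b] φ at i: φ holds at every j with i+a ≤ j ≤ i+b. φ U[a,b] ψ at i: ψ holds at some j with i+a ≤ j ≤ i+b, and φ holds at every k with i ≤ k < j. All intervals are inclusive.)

Need earliest j ≥ 1 with G[0,1] ((p4 ∧ p3) ∨ p1), and (p1 ∨ p2) at every k in [1,j-1].
  j=1: rhs fails.
  j=2: rhs fails.
  j=3: rhs fails.
  j=4: rhs fails.
  j=5: rhs fails.
  j=6: rhs fails.
  j=7: rhs fails.
  j=8: rhs fails.
  j=9: rhs holds but lhs fails at k=3.
  j=10: rhs fails.
  j=11: rhs fails.
  j=12: rhs fails.
No witness within the range → none.

none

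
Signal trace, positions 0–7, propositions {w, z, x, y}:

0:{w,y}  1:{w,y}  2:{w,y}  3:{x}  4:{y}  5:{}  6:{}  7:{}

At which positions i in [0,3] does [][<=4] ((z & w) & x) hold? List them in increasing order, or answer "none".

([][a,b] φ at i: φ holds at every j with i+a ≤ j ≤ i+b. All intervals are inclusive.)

Evaluate at each i in [0,3]:
  i=0: ✗ (fails at j=0)
  i=1: ✗ (fails at j=1)
  i=2: ✗ (fails at j=2)
  i=3: ✗ (fails at j=3)

none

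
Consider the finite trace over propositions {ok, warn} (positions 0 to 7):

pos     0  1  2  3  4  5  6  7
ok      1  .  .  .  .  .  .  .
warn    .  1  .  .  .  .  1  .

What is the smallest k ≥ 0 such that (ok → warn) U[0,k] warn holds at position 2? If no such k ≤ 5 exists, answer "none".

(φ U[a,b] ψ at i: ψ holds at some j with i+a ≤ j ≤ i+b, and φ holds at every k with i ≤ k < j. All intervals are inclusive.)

Need earliest j ≥ 2 with warn, and (ok → warn) at every k in [2,j-1].
  j=2: rhs fails.
  j=3: rhs fails.
  j=4: rhs fails.
  j=5: rhs fails.
  j=6: rhs holds; lhs holds on [2,5]. k = 4.

4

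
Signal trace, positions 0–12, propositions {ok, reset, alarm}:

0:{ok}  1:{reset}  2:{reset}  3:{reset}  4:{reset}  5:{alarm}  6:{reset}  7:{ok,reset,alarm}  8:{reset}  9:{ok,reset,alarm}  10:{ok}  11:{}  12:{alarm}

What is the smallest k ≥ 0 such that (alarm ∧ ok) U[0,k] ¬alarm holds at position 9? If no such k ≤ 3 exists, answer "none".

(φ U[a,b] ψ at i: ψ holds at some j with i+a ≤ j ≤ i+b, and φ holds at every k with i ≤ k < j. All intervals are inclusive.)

1

Need earliest j ≥ 9 with ¬alarm, and (alarm ∧ ok) at every k in [9,j-1].
  j=9: rhs fails.
  j=10: rhs holds; lhs holds on [9,9]. k = 1.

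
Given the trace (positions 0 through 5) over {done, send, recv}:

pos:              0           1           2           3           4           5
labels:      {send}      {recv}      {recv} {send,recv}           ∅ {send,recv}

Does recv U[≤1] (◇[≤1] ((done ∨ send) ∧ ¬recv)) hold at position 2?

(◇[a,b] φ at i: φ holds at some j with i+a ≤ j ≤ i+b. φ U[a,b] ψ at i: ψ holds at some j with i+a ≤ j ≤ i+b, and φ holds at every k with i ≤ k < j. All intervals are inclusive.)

No

Need some j in [2,3] with ◇[≤1] ((done ∨ send) ∧ ¬recv), and recv at every k in [2,j-1].
  j=2: ◇[≤1] ((done ∨ send) ∧ ¬recv) — fails (none in [2,3]).
  j=3: ◇[≤1] ((done ∨ send) ∧ ¬recv) — fails (none in [3,4]).
No j in the window works → until fails.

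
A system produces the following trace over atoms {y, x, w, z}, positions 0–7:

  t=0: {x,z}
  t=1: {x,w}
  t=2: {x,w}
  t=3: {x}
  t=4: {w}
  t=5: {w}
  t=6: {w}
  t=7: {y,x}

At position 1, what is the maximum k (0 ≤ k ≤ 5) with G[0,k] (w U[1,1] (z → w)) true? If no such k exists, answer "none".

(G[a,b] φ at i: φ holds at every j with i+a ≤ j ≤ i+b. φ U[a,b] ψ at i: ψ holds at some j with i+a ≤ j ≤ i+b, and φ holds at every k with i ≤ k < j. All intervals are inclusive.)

1

(w U[1,1] (z → w)) must hold from j=1 onward; find where it first fails.
  j=1: holds
  j=2: holds
  j=3: fails
Holds on [1,2], so largest k = 1.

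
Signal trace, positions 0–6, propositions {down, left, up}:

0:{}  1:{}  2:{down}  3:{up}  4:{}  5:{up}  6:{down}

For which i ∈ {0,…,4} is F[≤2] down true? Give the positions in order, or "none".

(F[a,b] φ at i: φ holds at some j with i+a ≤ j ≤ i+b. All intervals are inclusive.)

Evaluate at each i in [0,4]:
  i=0: ✓ (witness j=2)
  i=1: ✓ (witness j=2)
  i=2: ✓ (witness j=2)
  i=3: ✗ (none in [3,5])
  i=4: ✓ (witness j=6)

0, 1, 2, 4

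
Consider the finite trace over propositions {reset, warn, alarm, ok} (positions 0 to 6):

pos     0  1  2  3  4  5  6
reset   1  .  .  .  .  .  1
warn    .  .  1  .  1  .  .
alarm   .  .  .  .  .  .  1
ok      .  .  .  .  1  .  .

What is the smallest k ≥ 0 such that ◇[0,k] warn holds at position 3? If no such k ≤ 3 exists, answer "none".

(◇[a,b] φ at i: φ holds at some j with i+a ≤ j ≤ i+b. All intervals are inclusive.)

Scan j = 3,4,… for warn:
  j=3: fails
  j=4: holds
First hit at j=4, so smallest k = 4-3 = 1.

1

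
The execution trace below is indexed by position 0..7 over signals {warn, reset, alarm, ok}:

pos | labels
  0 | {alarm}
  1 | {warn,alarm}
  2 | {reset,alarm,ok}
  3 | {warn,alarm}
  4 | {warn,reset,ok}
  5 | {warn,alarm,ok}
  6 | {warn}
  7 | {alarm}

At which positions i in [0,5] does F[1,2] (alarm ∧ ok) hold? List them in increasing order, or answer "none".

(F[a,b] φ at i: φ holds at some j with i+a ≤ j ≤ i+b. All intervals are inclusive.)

Evaluate at each i in [0,5]:
  i=0: ✓ (witness j=2)
  i=1: ✓ (witness j=2)
  i=2: ✗ (none in [3,4])
  i=3: ✓ (witness j=5)
  i=4: ✓ (witness j=5)
  i=5: ✗ (none in [6,7])

0, 1, 3, 4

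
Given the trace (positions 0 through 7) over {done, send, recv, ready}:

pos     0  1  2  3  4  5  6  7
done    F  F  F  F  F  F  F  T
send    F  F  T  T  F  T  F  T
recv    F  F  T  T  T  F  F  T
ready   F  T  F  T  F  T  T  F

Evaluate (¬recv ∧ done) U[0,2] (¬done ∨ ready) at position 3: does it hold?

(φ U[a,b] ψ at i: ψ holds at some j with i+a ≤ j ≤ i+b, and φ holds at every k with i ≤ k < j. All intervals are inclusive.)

Need some j in [3,5] with (¬done ∨ ready), and (¬recv ∧ done) at every k in [3,j-1].
  j=3: (¬done ∨ ready) holds; no prefix to check → satisfied.

Yes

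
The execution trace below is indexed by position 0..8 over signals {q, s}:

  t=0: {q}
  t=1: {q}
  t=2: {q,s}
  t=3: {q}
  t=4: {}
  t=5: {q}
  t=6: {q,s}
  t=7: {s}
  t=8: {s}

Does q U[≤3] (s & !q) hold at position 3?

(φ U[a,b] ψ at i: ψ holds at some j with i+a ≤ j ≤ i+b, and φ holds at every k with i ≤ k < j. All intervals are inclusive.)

Need some j in [3,6] with (s & !q), and q at every k in [3,j-1].
  j=3: (s & !q) false.
  j=4: (s & !q) false.
  j=5: (s & !q) false.
  j=6: (s & !q) false.
No j in the window works → until fails.

False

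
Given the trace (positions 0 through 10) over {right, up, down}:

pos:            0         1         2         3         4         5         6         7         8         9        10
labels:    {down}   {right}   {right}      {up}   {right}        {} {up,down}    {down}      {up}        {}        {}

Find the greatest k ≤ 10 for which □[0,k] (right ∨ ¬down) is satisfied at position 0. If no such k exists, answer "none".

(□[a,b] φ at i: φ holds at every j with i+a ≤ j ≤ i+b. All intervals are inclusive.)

none

(right ∨ ¬down) must hold from j=0 onward; find where it first fails.
  j=0: fails → no k works.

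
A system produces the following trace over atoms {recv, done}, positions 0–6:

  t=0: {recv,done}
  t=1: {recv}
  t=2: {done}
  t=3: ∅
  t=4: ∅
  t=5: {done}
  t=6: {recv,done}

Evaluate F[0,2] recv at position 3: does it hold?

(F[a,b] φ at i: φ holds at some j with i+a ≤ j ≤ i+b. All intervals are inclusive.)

Check recv at each j in [3,5]:
  j=3: false
  j=4: false
  j=5: false
No position in the window satisfies it → formula fails.

No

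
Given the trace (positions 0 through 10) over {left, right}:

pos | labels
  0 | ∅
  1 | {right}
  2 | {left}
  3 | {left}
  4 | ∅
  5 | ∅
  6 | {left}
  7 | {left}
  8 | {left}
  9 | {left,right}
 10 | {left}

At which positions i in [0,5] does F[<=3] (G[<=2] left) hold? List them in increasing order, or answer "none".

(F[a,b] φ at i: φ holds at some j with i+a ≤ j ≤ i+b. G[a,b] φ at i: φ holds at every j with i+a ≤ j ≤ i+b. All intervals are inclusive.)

3, 4, 5

Evaluate at each i in [0,5]:
  i=0: ✗ (none in [0,3])
  i=1: ✗ (none in [1,4])
  i=2: ✗ (none in [2,5])
  i=3: ✓ (witness j=6)
  i=4: ✓ (witness j=6)
  i=5: ✓ (witness j=6)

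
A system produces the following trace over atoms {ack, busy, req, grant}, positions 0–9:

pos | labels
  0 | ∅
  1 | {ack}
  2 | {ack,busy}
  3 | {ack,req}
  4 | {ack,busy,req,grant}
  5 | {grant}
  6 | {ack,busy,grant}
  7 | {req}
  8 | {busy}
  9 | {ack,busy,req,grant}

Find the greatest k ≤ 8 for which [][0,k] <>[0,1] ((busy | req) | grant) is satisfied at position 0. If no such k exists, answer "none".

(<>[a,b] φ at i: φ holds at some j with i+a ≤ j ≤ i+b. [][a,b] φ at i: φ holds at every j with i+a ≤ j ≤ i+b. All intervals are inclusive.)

none

<>[0,1] ((busy | req) | grant) must hold from j=0 onward; find where it first fails.
  j=0: fails → no k works.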